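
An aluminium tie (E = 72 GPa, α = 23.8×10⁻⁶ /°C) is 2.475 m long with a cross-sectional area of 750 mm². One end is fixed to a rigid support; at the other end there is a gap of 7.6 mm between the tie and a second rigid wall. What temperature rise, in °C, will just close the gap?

The gap closes when αΔT L = 7.6 mm, since the tie is still unstressed at that instant.
ΔT = 7.6 / (23.8×10⁻⁶ × 2475) = 129 °C.

ΔT ≈ 129 °C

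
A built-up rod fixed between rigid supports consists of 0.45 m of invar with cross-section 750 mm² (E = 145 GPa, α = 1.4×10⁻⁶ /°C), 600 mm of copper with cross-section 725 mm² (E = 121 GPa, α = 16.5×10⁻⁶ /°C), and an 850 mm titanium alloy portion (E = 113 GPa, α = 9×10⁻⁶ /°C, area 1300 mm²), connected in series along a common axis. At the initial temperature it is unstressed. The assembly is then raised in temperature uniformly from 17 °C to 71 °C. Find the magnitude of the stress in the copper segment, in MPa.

Free thermal expansion of the whole bar: Σ αᵢΔT Lᵢ = 1.4×10⁻⁶×54×450 + 16.5×10⁻⁶×54×600 + 9×10⁻⁶×54×850 = 0.9817 mm.
The rigid supports impose zero overall length change; the single axial force P common to all segments must satisfy P Σ Lᵢ/(AᵢEᵢ) = δ_free.
Σ Lᵢ/(AᵢEᵢ) = 450/(750×145×10³) + 600/(725×121×10³) + 850/(1300×113×10³) = 1.676×10⁻⁵ mm/N.
P = 0.9817 / 1.676×10⁻⁵ = 58560 N = 58.56 kN, compressive.
σ_{copper} = P / A = 58560 / 725 = 80.78 MPa.

σ ≈ 80.8 MPa (compressive)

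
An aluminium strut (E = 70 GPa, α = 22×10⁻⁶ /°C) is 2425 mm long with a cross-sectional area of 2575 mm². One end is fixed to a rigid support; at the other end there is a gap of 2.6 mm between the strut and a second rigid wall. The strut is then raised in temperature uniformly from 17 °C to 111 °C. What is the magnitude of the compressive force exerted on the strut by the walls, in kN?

If the wall were absent the strut would grow by αΔT L = 22×10⁻⁶ × 94 × 2425 = 5.015 mm.
This exceeds the 2.6 mm gap, so the wall pushes back. The portion of expansion that must be recovered elastically is δ_free − gap = 5.015 − 2.6 = 2.415 mm.
So σ = E(δ_free − g)/L = 70×10³ × 2.415/2425 = 69.71 MPa.
P = σA = 69.71 × 2575 = 179.5 kN.

P ≈ 179 kN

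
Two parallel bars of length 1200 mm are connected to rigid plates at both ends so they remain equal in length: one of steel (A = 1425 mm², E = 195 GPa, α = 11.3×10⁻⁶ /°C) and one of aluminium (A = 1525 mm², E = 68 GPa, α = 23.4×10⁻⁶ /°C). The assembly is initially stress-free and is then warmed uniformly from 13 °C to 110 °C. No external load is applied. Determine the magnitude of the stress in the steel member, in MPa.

Both members must finish at the same length. With the larger α, the aluminium tends to over-expand; the plates restrain it, putting the aluminium in compression and the steel in tension. With no external load the two internal forces are equal and opposite, magnitude P.
Equating the net (thermal + elastic) strains gives |α₁ − α₂|·ΔT = P·[1/(A₁E₁) + 1/(A₂E₂)].
|α₁ − α₂|·ΔT = 12.1×10⁻⁶ × 97 = 0.001174.
1/(A₁E₁) + 1/(A₂E₂) = 1/(1425×195×10³) + 1/(1525×68×10³) = 1.324×10⁻⁸ N⁻¹.
P = 0.001174 / 1.324×10⁻⁸ = 88640 N = 88.64 kN.
σ_{steel} = P/A₁ = 88640/1425 = 62.2 MPa, tensile.

σ ≈ 62.2 MPa (tensile)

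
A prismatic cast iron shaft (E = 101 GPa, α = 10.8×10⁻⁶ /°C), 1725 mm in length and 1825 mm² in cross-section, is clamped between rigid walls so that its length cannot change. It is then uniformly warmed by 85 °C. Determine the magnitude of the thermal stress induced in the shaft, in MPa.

σ ≈ 92.7 MPa (compressive)

Because both ends are immovable the net strain is zero, and the suppressed thermal strain is αΔT = 10.8×10⁻⁶ × 85 = 918×10⁻⁶.
The stress required to suppress this strain is σ = Eε = 101×10³ × 918×10⁻⁶ = 92.72 MPa, compressive since the shaft is trying to expand.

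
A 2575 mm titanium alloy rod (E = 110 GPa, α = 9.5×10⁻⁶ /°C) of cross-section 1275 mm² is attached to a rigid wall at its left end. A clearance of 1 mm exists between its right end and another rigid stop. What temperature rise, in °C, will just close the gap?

ΔT ≈ 40.9 °C

Contact occurs when the free expansion equals the gap: αΔT L = 1 mm.
So ΔT = g/(αL) = 1/(9.5×10⁻⁶ × 2575) = 40.88 °C.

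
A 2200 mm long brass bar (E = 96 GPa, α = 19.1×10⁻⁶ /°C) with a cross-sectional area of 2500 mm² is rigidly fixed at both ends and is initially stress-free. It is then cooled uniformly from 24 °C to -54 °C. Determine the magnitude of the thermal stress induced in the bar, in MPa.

σ ≈ 143 MPa (tensile)

Because both ends are immovable the net strain is zero, and the suppressed thermal strain is αΔT = 19.1×10⁻⁶ × 78 = 1489.8×10⁻⁶.
The stress required to suppress this strain is σ = Eε = 96×10³ × 1489.8×10⁻⁶ = 143 MPa, tensile since the bar is trying to contract.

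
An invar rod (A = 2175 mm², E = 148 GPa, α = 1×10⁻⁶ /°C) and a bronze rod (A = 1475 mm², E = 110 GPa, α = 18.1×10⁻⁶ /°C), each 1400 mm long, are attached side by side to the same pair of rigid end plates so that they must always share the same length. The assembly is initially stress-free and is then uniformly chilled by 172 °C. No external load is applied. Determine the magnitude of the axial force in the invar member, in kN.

P ≈ 317 kN (compressive in the invar)

Equilibrium of a rigid end plate with no external load gives equal and opposite internal forces ±P in the two members. Since α_{bronze} > α_{invar}, cooling drives the bronze into tension and the invar into compression.
Setting the final lengths equal and cancelling L: (α₁ − α₂)ΔT = P/(A₁E₁) + P/(A₂E₂).
|α₁ − α₂|·ΔT = 17.1×10⁻⁶ × 172 = 0.002941.
1/(A₁E₁) + 1/(A₂E₂) = 1/(2175×148×10³) + 1/(1475×110×10³) = 9.27×10⁻⁹ N⁻¹.
P = 0.002941 / 9.27×10⁻⁹ = 317300 N = 317.3 kN.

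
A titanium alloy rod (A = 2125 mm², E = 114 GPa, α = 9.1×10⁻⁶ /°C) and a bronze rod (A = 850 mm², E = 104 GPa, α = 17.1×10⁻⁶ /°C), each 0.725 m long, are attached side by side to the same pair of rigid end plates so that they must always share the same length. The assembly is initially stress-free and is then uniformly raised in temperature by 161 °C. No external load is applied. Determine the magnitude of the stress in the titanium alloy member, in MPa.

Equilibrium of a rigid end plate with no external load gives equal and opposite internal forces ±P in the two members. Since α_{bronze} > α_{titanium alloy}, heating drives the bronze into compression and the titanium alloy into tension.
Setting the final lengths equal and cancelling L: (α₁ − α₂)ΔT = P/(A₁E₁) + P/(A₂E₂).
|α₁ − α₂|·ΔT = 8×10⁻⁶ × 161 = 0.001288.
1/(A₁E₁) + 1/(A₂E₂) = 1/(2125×114×10³) + 1/(850×104×10³) = 1.544×10⁻⁸ N⁻¹.
So P = 0.001288 / 1.544×10⁻⁸ = 83.42 kN.
σ_{titanium alloy} = P/A₁ = 83420/2125 = 39.26 MPa, tensile.

σ ≈ 39.3 MPa (tensile)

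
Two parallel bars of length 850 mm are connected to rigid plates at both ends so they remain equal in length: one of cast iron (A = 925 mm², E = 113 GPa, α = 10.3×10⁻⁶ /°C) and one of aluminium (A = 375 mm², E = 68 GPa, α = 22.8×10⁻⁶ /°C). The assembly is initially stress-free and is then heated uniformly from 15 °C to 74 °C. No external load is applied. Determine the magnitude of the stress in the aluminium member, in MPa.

The aluminium has the larger α, so on heating it would change length more than the cast iron if both were free. The rigid plates force a common final length, so the aluminium is put into compression and the cast iron into tension, with equal and opposite forces P (no external load).
Compatibility of the two members (thermal + elastic change equal): (α₁ − α₂)ΔT = P·[1/(A₁E₁) + 1/(A₂E₂)].
|α₁ − α₂|·ΔT = 12.5×10⁻⁶ × 59 = 0.0007375.
1/(A₁E₁) + 1/(A₂E₂) = 1/(925×113×10³) + 1/(375×68×10³) = 4.878×10⁻⁸ N⁻¹.
P = 0.0007375 / 4.878×10⁻⁸ = 15120 N = 15.12 kN.
σ_{aluminium} = P/A₂ = 15120/375 = 40.31 MPa, compressive.

σ ≈ 40.3 MPa (compressive)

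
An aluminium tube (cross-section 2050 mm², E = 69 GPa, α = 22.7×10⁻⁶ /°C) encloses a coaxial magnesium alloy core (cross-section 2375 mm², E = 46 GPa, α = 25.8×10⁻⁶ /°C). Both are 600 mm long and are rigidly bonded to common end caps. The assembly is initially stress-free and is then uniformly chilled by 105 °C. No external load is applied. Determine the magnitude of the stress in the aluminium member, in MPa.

σ ≈ 9.79 MPa (compressive)

Both members must finish at the same length. With the larger α, the magnesium alloy tends to over-contract; the plates restrain it, putting the magnesium alloy in tension and the aluminium in compression. With no external load the two internal forces are equal and opposite, magnitude P.
Equating the net (thermal + elastic) strains gives |α₁ − α₂|·ΔT = P·[1/(A₁E₁) + 1/(A₂E₂)].
|α₁ − α₂|·ΔT = 3.1×10⁻⁶ × 105 = 0.0003255.
1/(A₁E₁) + 1/(A₂E₂) = 1/(2050×69×10³) + 1/(2375×46×10³) = 1.622×10⁻⁸ N⁻¹.
P = 0.0003255 / 1.622×10⁻⁸ = 20060 N = 20.06 kN.
σ_{aluminium} = P/A₁ = 20060/2050 = 9.787 MPa, compressive.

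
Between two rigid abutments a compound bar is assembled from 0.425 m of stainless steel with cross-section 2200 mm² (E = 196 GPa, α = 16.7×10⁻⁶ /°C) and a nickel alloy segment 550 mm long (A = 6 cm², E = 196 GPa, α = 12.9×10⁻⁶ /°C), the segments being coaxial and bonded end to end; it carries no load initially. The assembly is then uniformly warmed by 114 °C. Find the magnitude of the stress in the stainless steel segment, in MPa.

σ ≈ 130 MPa (compressive)

With the walls removed the bar would change length by δ_free = Σ αᵢΔT Lᵢ = 16.7×10⁻⁶×114×425 + 12.9×10⁻⁶×114×550 = 1.618 mm.
The rigid supports impose zero overall length change; the single axial force P common to all segments must satisfy P Σ Lᵢ/(AᵢEᵢ) = δ_free.
Σ Lᵢ/(AᵢEᵢ) = 425/(2200×196×10³) + 550/(600×196×10³) = 5.662×10⁻⁶ mm/N.
So P = 1.618 / 5.662×10⁻⁶ = 285.7 kN, compressive.
σ_{stainless steel} = P / A = 285700 / 2200 = 129.9 MPa.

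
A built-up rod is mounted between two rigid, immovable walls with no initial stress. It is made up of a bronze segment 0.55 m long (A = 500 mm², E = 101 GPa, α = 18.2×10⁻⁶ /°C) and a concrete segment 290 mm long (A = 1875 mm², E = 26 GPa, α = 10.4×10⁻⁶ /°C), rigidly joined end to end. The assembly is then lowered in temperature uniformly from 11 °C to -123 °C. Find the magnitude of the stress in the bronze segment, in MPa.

If the supports were absent, the total length change would be Σ αᵢΔT Lᵢ = 18.2×10⁻⁶×134×550 + 10.4×10⁻⁶×134×290 = 1.745 mm.
The walls prevent any net length change, so an axial force P (same in every segment) develops. Compatibility: P · Σ Lᵢ/(AᵢEᵢ) = δ_free.
The series flexibility is Σ Lᵢ/(AᵢEᵢ) = 550/(500×101×10³) + 290/(1875×26×10³) = 1.684×10⁻⁵ mm/N.
Hence P = δ_free / Σ(L/AE) = 1.745/1.684×10⁻⁵ = 103.7 kN (tensile).
σ_{bronze} = P / A = 103700 / 500 = 207.3 MPa.

σ ≈ 207 MPa (tensile)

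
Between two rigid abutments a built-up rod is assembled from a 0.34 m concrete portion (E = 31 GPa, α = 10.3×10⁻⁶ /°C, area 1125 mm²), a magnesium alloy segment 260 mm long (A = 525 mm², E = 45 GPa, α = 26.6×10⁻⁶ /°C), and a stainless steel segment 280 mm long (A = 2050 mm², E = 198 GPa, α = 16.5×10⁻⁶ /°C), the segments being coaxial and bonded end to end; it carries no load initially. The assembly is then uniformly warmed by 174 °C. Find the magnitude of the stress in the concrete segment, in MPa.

Free thermal expansion of the whole bar: Σ αᵢΔT Lᵢ = 10.3×10⁻⁶×174×340 + 26.6×10⁻⁶×174×260 + 16.5×10⁻⁶×174×280 = 2.617 mm.
The walls prevent any net length change, so an axial force P (same in every segment) develops. Compatibility: P · Σ Lᵢ/(AᵢEᵢ) = δ_free.
The series flexibility is Σ Lᵢ/(AᵢEᵢ) = 340/(1125×31×10³) + 260/(525×45×10³) + 280/(2050×198×10³) = 2.144×10⁻⁵ mm/N.
Hence P = δ_free / Σ(L/AE) = 2.617/2.144×10⁻⁵ = 122 kN (compressive).
σ_{concrete} = P / A = 122000 / 1125 = 108.5 MPa.

σ ≈ 108 MPa (compressive)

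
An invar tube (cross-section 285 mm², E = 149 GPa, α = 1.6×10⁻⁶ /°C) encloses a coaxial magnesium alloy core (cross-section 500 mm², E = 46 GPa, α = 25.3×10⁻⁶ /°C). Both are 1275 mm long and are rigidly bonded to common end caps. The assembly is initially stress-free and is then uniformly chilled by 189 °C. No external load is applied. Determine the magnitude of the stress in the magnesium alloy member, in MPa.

Equilibrium of a rigid end plate with no external load gives equal and opposite internal forces ±P in the two members. Since α_{magnesium alloy} > α_{invar}, cooling drives the magnesium alloy into tension and the invar into compression.
Setting the final lengths equal and cancelling L: (α₁ − α₂)ΔT = P/(A₁E₁) + P/(A₂E₂).
|α₁ − α₂|·ΔT = 23.7×10⁻⁶ × 189 = 0.004479.
1/(A₁E₁) + 1/(A₂E₂) = 1/(285×149×10³) + 1/(500×46×10³) = 6.703×10⁻⁸ N⁻¹.
P = 0.004479 / 6.703×10⁻⁸ = 66830 N = 66.83 kN.
σ_{magnesium alloy} = P/A₂ = 66830/500 = 133.7 MPa, tensile.

σ ≈ 134 MPa (tensile)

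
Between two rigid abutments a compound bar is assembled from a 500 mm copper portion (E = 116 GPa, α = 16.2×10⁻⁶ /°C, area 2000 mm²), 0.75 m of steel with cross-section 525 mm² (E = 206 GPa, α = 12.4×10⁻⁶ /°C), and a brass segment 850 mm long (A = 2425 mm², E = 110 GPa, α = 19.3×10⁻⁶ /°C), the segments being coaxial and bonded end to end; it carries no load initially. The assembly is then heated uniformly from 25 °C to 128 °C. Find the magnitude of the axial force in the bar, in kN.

P ≈ 284 kN (compressive)

If the supports were absent, the total length change would be Σ αᵢΔT Lᵢ = 16.2×10⁻⁶×103×500 + 12.4×10⁻⁶×103×750 + 19.3×10⁻⁶×103×850 = 3.482 mm.
Since the ends are fixed, an axial force P builds up, equal in every segment, with P · Σ Lᵢ/(AᵢEᵢ) = δ_free.
Σ Lᵢ/(AᵢEᵢ) = 500/(2000×116×10³) + 750/(525×206×10³) + 850/(2425×110×10³) = 1.228×10⁻⁵ mm/N.
So P = 3.482 / 1.228×10⁻⁵ = 283.6 kN, compressive.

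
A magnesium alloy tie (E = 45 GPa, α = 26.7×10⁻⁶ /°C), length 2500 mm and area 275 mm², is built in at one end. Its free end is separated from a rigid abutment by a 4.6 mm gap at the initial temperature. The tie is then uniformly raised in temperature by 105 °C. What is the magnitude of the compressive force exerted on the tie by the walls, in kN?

P ≈ 11.9 kN

Free thermal elongation = αΔT L = 26.7×10⁻⁶ × 105 × 2500 = 7.009 mm.
The gap closes (δ_free > 4.6 mm) and the wall then resists a further 7.009 − 4.6 = 2.409 mm of expansion.
So σ = E(δ_free − g)/L = 45×10³ × 2.409/2500 = 43.36 MPa.
P = σA = 43.36 × 275 = 11.92 kN.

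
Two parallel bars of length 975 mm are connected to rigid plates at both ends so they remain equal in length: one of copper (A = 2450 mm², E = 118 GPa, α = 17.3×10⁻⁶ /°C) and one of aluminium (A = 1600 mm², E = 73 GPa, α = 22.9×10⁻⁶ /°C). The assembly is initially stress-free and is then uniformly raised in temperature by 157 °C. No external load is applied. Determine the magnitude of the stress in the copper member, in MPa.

σ ≈ 29.9 MPa (tensile)

The aluminium has the larger α, so on heating it would change length more than the copper if both were free. The rigid plates force a common final length, so the aluminium is put into compression and the copper into tension, with equal and opposite forces P (no external load).
Compatibility of the two members (thermal + elastic change equal): (α₁ − α₂)ΔT = P·[1/(A₁E₁) + 1/(A₂E₂)].
|α₁ − α₂|·ΔT = 5.6×10⁻⁶ × 157 = 0.0008792.
1/(A₁E₁) + 1/(A₂E₂) = 1/(2450×118×10³) + 1/(1600×73×10³) = 1.202×10⁻⁸ N⁻¹.
P = 0.0008792 / 1.202×10⁻⁸ = 73140 N = 73.14 kN.
σ_{copper} = P/A₁ = 73140/2450 = 29.85 MPa, tensile.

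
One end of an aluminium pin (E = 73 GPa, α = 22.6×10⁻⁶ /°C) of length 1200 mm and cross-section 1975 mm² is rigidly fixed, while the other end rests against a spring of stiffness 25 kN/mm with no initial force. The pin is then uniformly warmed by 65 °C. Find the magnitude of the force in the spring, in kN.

P ≈ 36.5 kN

Free thermal expansion: δ_free = αΔT L = 22.6×10⁻⁶ × 65 × 1200 = 1.763 mm.
With a force P in the spring, the elastic change of the pin is PL/(AE) and that of the spring is P/k; compatibility requires their sum to equal δ_free.
So P = δ_free / [L/(AE) + 1/k] = 1.763 / [ 1200/(1975×73×10³) + 1/(25×10³) ].
P = 1.763 / 4.832×10⁻⁵ = 36480 N.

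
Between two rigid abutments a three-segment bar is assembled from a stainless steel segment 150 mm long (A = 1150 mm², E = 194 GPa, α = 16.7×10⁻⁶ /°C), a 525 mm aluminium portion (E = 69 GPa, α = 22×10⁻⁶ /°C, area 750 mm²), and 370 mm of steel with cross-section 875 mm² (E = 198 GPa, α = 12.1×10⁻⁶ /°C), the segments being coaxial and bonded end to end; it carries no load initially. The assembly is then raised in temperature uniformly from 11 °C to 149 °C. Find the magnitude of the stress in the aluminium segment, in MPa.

σ ≈ 263 MPa (compressive)

If the supports were absent, the total length change would be Σ αᵢΔT Lᵢ = 16.7×10⁻⁶×138×150 + 22×10⁻⁶×138×525 + 12.1×10⁻⁶×138×370 = 2.557 mm.
Since the ends are fixed, an axial force P builds up, equal in every segment, with P · Σ Lᵢ/(AᵢEᵢ) = δ_free.
Σ Lᵢ/(AᵢEᵢ) = 150/(1150×194×10³) + 525/(750×69×10³) + 370/(875×198×10³) = 1.295×10⁻⁵ mm/N.
So P = 2.557 / 1.295×10⁻⁵ = 197.4 kN, compressive.
σ_{aluminium} = P / A = 197400 / 750 = 263.3 MPa.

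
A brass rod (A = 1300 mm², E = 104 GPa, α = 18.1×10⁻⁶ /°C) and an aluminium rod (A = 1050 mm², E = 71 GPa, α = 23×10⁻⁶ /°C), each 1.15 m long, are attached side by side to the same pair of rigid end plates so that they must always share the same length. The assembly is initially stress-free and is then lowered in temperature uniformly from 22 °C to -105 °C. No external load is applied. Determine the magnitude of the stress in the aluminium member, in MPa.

Equilibrium of a rigid end plate with no external load gives equal and opposite internal forces ±P in the two members. Since α_{aluminium} > α_{brass}, cooling drives the aluminium into tension and the brass into compression.
Compatibility of the two members (thermal + elastic change equal): (α₁ − α₂)ΔT = P·[1/(A₁E₁) + 1/(A₂E₂)].
|α₁ − α₂|·ΔT = 4.9×10⁻⁶ × 127 = 0.0006223.
1/(A₁E₁) + 1/(A₂E₂) = 1/(1300×104×10³) + 1/(1050×71×10³) = 2.081×10⁻⁸ N⁻¹.
So P = 0.0006223 / 2.081×10⁻⁸ = 29.9 kN.
σ_{aluminium} = P/A₂ = 29900/1050 = 28.48 MPa, tensile.

σ ≈ 28.5 MPa (tensile)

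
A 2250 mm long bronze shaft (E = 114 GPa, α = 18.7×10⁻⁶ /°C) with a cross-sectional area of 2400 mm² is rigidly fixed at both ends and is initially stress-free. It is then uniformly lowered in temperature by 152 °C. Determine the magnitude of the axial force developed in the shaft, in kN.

Full restraint means ε = 0, so the stress is σ = EαΔT = 114×10³ × 18.7×10⁻⁶ × 152 = 324 MPa.
Then P = σA = 324 × 2400 mm² = 777.7 kN, tensile.

P ≈ 778 kN (tensile)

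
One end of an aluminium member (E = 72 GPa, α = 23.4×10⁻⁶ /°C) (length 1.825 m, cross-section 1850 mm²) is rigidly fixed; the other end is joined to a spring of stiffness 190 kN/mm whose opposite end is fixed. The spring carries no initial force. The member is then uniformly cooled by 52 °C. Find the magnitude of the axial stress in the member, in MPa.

The unrestrained thermal change is αΔT L = 23.4×10⁻⁶ × 52 × 1825 = 2.221 mm.
Let P be the tensile force in the spring. The member extends elastically by PL/(AE) and the spring stretches by P/k; together these equal δ_free.
P [ L/(AE) + 1/k ] = δ_free → P [ 1825/(1850×72×10³) + 1/(190×10³) ] = 2.221.
P = 2.221 / 1.896×10⁻⁵ = 117100 N.
σ = P/A = 117100/1850 = 63.3 MPa.

σ ≈ 63.3 MPa (tensile)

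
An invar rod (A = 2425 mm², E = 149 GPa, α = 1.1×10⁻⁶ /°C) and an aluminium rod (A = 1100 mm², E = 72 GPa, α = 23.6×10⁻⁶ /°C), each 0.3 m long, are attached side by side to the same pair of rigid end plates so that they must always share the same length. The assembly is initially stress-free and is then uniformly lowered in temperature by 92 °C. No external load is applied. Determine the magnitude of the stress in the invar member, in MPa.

The aluminium has the larger α, so on cooling it would change length more than the invar if both were free. The rigid plates force a common final length, so the aluminium is put into tension and the invar into compression, with equal and opposite forces P (no external load).
Equating the net (thermal + elastic) strains gives |α₁ − α₂|·ΔT = P·[1/(A₁E₁) + 1/(A₂E₂)].
|α₁ − α₂|·ΔT = 22.5×10⁻⁶ × 92 = 0.00207.
1/(A₁E₁) + 1/(A₂E₂) = 1/(2425×149×10³) + 1/(1100×72×10³) = 1.539×10⁻⁸ N⁻¹.
So P = 0.00207 / 1.539×10⁻⁸ = 134.5 kN.
σ_{invar} = P/A₁ = 134500/2425 = 55.45 MPa, compressive.

σ ≈ 55.5 MPa (compressive)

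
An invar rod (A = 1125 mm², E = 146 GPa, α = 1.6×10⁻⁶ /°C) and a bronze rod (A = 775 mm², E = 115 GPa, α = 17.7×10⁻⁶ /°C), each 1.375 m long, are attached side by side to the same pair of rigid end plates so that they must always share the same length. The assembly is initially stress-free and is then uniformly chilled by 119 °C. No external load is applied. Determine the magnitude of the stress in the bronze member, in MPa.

σ ≈ 143 MPa (tensile)

The bronze has the larger α, so on cooling it would change length more than the invar if both were free. The rigid plates force a common final length, so the bronze is put into tension and the invar into compression, with equal and opposite forces P (no external load).
Equating the net (thermal + elastic) strains gives |α₁ − α₂|·ΔT = P·[1/(A₁E₁) + 1/(A₂E₂)].
|α₁ − α₂|·ΔT = 16.1×10⁻⁶ × 119 = 0.001916.
1/(A₁E₁) + 1/(A₂E₂) = 1/(1125×146×10³) + 1/(775×115×10³) = 1.731×10⁻⁸ N⁻¹.
So P = 0.001916 / 1.731×10⁻⁸ = 110.7 kN.
σ_{bronze} = P/A₂ = 110700/775 = 142.8 MPa, tensile.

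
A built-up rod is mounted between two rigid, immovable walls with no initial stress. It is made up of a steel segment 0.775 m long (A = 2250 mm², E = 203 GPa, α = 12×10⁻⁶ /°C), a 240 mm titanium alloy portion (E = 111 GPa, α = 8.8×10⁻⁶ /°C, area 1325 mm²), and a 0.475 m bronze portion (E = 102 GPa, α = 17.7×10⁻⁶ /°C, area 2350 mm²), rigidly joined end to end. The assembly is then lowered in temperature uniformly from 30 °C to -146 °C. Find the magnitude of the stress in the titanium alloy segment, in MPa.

If the supports were absent, the total length change would be Σ αᵢΔT Lᵢ = 12×10⁻⁶×176×775 + 8.8×10⁻⁶×176×240 + 17.7×10⁻⁶×176×475 = 3.488 mm.
Since the ends are fixed, an axial force P builds up, equal in every segment, with P · Σ Lᵢ/(AᵢEᵢ) = δ_free.
Σ Lᵢ/(AᵢEᵢ) = 775/(2250×203×10³) + 240/(1325×111×10³) + 475/(2350×102×10³) = 5.31×10⁻⁶ mm/N.
P = 3.488 / 5.31×10⁻⁶ = 656900 N = 656.9 kN, tensile.
σ_{titanium alloy} = P / A = 656900 / 1325 = 495.8 MPa.

σ ≈ 496 MPa (tensile)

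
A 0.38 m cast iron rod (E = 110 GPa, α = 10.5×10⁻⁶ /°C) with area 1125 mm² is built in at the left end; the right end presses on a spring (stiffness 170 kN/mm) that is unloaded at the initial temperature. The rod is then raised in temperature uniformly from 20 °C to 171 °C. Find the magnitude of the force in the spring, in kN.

P ≈ 67.3 kN

The unrestrained thermal change is αΔT L = 10.5×10⁻⁶ × 151 × 380 = 0.6025 mm.
With a force P in the spring, the elastic change of the rod is PL/(AE) and that of the spring is P/k; compatibility requires their sum to equal δ_free.
So P = δ_free / [L/(AE) + 1/k] = 0.6025 / [ 380/(1125×110×10³) + 1/(170×10³) ].
P = 0.6025 / 8.953×10⁻⁶ = 67290 N.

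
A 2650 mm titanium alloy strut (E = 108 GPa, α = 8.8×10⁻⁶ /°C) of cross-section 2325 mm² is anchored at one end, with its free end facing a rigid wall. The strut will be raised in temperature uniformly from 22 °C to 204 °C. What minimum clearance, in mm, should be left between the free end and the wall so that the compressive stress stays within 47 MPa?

With no wall the strut would lengthen by αΔT L = 8.8×10⁻⁶ × 182 × 2650 = 4.244 mm.
At the allowable stress the elastic shortening the wall may impose is σL/E = 47 × 2650 / (108×10³) = 1.153 mm.
The gap must absorb the remainder: g_min = 4.244 − 1.153 = 3.091 mm.

g ≈ 3.09 mm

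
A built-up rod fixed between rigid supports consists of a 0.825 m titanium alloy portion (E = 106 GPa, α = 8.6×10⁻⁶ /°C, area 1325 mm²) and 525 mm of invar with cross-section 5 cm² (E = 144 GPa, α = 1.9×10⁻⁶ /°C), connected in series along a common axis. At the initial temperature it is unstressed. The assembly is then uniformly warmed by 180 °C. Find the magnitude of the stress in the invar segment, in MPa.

σ ≈ 221 MPa (compressive)

If the supports were absent, the total length change would be Σ αᵢΔT Lᵢ = 8.6×10⁻⁶×180×825 + 1.9×10⁻⁶×180×525 = 1.457 mm.
The rigid supports impose zero overall length change; the single axial force P common to all segments must satisfy P Σ Lᵢ/(AᵢEᵢ) = δ_free.
Σ Lᵢ/(AᵢEᵢ) = 825/(1325×106×10³) + 525/(500×144×10³) = 1.317×10⁻⁵ mm/N.
So P = 1.457 / 1.317×10⁻⁵ = 110.6 kN, compressive.
σ_{invar} = P / A = 110600 / 500 = 221.3 MPa.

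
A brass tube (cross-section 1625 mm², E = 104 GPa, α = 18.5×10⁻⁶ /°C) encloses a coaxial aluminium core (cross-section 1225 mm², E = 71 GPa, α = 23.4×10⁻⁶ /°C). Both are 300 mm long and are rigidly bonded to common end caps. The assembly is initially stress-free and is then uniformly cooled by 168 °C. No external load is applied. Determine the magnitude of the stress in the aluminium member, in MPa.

σ ≈ 38.6 MPa (tensile)

Both members must finish at the same length. With the larger α, the aluminium tends to over-contract; the plates restrain it, putting the aluminium in tension and the brass in compression. With no external load the two internal forces are equal and opposite, magnitude P.
Equating the net (thermal + elastic) strains gives |α₁ − α₂|·ΔT = P·[1/(A₁E₁) + 1/(A₂E₂)].
|α₁ − α₂|·ΔT = 4.9×10⁻⁶ × 168 = 0.0008232.
1/(A₁E₁) + 1/(A₂E₂) = 1/(1625×104×10³) + 1/(1225×71×10³) = 1.741×10⁻⁸ N⁻¹.
So P = 0.0008232 / 1.741×10⁻⁸ = 47.27 kN.
σ_{aluminium} = P/A₂ = 47270/1225 = 38.59 MPa, tensile.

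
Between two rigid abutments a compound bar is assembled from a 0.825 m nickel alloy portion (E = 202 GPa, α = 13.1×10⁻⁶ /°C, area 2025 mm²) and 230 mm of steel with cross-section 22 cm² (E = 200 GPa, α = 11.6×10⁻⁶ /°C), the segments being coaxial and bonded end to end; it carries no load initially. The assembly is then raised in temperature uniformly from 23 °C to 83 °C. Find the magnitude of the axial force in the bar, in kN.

With the walls removed the bar would change length by δ_free = Σ αᵢΔT Lᵢ = 13.1×10⁻⁶×60×825 + 11.6×10⁻⁶×60×230 = 0.8085 mm.
The rigid supports impose zero overall length change; the single axial force P common to all segments must satisfy P Σ Lᵢ/(AᵢEᵢ) = δ_free.
Σ Lᵢ/(AᵢEᵢ) = 825/(2025×202×10³) + 230/(2200×200×10³) = 2.54×10⁻⁶ mm/N.
P = 0.8085 / 2.54×10⁻⁶ = 318400 N = 318.4 kN, compressive.

P ≈ 318 kN (compressive)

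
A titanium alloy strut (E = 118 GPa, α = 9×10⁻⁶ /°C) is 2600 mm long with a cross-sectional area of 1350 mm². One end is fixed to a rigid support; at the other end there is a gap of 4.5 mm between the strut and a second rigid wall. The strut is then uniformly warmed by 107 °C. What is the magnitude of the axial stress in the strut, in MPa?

If the wall were absent the strut would grow by αΔT L = 9×10⁻⁶ × 107 × 2600 = 2.504 mm.
Since δ_free = 2.5 mm is less than the 4.5 mm gap, the strut never touches the wall. No axial force develops.

σ ≈ 0 MPa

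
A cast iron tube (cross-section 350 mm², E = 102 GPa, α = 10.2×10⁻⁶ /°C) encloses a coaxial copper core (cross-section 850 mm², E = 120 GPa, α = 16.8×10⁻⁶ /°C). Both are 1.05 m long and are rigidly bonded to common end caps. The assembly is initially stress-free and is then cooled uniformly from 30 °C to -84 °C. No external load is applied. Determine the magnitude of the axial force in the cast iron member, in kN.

P ≈ 19.9 kN (compressive in the cast iron)

Equilibrium of a rigid end plate with no external load gives equal and opposite internal forces ±P in the two members. Since α_{copper} > α_{cast iron}, cooling drives the copper into tension and the cast iron into compression.
Equating the net (thermal + elastic) strains gives |α₁ − α₂|·ΔT = P·[1/(A₁E₁) + 1/(A₂E₂)].
|α₁ − α₂|·ΔT = 6.6×10⁻⁶ × 114 = 0.0007524.
1/(A₁E₁) + 1/(A₂E₂) = 1/(350×102×10³) + 1/(850×120×10³) = 3.782×10⁻⁸ N⁻¹.
P = 0.0007524 / 3.782×10⁻⁸ = 19900 N = 19.9 kN.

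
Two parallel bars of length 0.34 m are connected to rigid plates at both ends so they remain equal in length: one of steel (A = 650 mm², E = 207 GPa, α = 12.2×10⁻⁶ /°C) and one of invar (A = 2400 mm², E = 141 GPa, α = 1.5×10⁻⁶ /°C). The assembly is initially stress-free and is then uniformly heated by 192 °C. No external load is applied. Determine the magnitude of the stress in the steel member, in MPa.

The steel has the larger α, so on heating it would change length more than the invar if both were free. The rigid plates force a common final length, so the steel is put into compression and the invar into tension, with equal and opposite forces P (no external load).
Compatibility of the two members (thermal + elastic change equal): (α₁ − α₂)ΔT = P·[1/(A₁E₁) + 1/(A₂E₂)].
|α₁ − α₂|·ΔT = 10.7×10⁻⁶ × 192 = 0.002054.
1/(A₁E₁) + 1/(A₂E₂) = 1/(650×207×10³) + 1/(2400×141×10³) = 1.039×10⁻⁸ N⁻¹.
P = 0.002054 / 1.039×10⁻⁸ = 197800 N = 197.8 kN.
σ_{steel} = P/A₁ = 197800/650 = 304.3 MPa, compressive.

σ ≈ 304 MPa (compressive)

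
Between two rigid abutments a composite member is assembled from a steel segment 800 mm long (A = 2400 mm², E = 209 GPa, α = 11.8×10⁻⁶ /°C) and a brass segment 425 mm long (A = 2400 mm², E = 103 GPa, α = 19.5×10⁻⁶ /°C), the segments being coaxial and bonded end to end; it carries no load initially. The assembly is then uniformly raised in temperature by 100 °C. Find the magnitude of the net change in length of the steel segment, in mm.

|ΔL| ≈ 0.0909 mm

Free thermal expansion of the whole bar: Σ αᵢΔT Lᵢ = 11.8×10⁻⁶×100×800 + 19.5×10⁻⁶×100×425 = 1.773 mm.
The rigid supports impose zero overall length change; the single axial force P common to all segments must satisfy P Σ Lᵢ/(AᵢEᵢ) = δ_free.
The series flexibility is Σ Lᵢ/(AᵢEᵢ) = 800/(2400×209×10³) + 425/(2400×103×10³) = 3.314×10⁻⁶ mm/N.
So P = 1.773 / 3.314×10⁻⁶ = 534.9 kN, compressive.
For the steel segment, free thermal change = 11.8×10⁻⁶×100×800 = 0.944 mm and elastic change from P = 534900×800/(2400×209×10³) = 0.8531 mm; these oppose, so the net change is 0.0909 mm (segment lengthens).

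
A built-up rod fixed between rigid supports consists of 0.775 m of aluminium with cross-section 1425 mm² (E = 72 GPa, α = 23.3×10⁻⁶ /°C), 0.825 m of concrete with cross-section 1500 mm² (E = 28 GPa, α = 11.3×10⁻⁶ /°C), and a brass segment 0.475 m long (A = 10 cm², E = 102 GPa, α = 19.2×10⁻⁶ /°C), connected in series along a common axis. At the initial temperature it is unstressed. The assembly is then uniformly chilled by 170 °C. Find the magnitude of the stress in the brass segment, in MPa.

Free thermal contraction of the whole bar: Σ αᵢΔT Lᵢ = 23.3×10⁻⁶×170×775 + 11.3×10⁻⁶×170×825 + 19.2×10⁻⁶×170×475 = 6.205 mm.
Since the ends are fixed, an axial force P builds up, equal in every segment, with P · Σ Lᵢ/(AᵢEᵢ) = δ_free.
The series flexibility is Σ Lᵢ/(AᵢEᵢ) = 775/(1425×72×10³) + 825/(1500×28×10³) + 475/(1000×102×10³) = 3.185×10⁻⁵ mm/N.
So P = 6.205 / 3.185×10⁻⁵ = 194.8 kN, tensile.
σ_{brass} = P / A = 194800 / 1000 = 194.8 MPa.

σ ≈ 195 MPa (tensile)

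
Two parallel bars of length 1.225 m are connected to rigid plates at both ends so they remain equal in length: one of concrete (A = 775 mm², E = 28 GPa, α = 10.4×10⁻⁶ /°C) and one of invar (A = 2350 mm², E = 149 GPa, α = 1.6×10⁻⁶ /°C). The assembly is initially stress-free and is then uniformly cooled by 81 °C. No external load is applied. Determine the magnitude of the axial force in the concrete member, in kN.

P ≈ 14.6 kN (tensile in the concrete)

The concrete has the larger α, so on cooling it would change length more than the invar if both were free. The rigid plates force a common final length, so the concrete is put into tension and the invar into compression, with equal and opposite forces P (no external load).
Setting the final lengths equal and cancelling L: (α₁ − α₂)ΔT = P/(A₁E₁) + P/(A₂E₂).
|α₁ − α₂|·ΔT = 8.8×10⁻⁶ × 81 = 0.0007128.
1/(A₁E₁) + 1/(A₂E₂) = 1/(775×28×10³) + 1/(2350×149×10³) = 4.894×10⁻⁸ N⁻¹.
P = 0.0007128 / 4.894×10⁻⁸ = 14570 N = 14.57 kN.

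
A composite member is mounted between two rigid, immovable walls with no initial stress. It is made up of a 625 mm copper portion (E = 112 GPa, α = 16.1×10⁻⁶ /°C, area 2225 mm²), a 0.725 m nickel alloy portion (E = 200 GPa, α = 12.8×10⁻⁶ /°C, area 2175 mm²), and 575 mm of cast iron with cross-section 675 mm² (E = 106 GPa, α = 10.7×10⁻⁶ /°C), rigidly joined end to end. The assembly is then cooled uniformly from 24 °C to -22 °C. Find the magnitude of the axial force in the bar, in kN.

P ≈ 96 kN (tensile)

If the supports were absent, the total length change would be Σ αᵢΔT Lᵢ = 16.1×10⁻⁶×46×625 + 12.8×10⁻⁶×46×725 + 10.7×10⁻⁶×46×575 = 1.173 mm.
The walls prevent any net length change, so an axial force P (same in every segment) develops. Compatibility: P · Σ Lᵢ/(AᵢEᵢ) = δ_free.
Σ Lᵢ/(AᵢEᵢ) = 625/(2225×112×10³) + 725/(2175×200×10³) + 575/(675×106×10³) = 1.221×10⁻⁵ mm/N.
So P = 1.173 / 1.221×10⁻⁵ = 96.04 kN, tensile.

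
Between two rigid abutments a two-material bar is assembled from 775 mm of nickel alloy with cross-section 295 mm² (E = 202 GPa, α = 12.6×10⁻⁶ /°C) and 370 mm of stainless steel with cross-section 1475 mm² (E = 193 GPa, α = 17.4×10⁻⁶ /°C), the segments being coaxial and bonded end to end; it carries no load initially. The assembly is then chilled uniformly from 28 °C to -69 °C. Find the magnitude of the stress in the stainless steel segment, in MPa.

Free thermal contraction of the whole bar: Σ αᵢΔT Lᵢ = 12.6×10⁻⁶×97×775 + 17.4×10⁻⁶×97×370 = 1.572 mm.
Since the ends are fixed, an axial force P builds up, equal in every segment, with P · Σ Lᵢ/(AᵢEᵢ) = δ_free.
The series flexibility is Σ Lᵢ/(AᵢEᵢ) = 775/(295×202×10³) + 370/(1475×193×10³) = 1.431×10⁻⁵ mm/N.
So P = 1.572 / 1.431×10⁻⁵ = 109.9 kN, tensile.
σ_{stainless steel} = P / A = 109900 / 1475 = 74.49 MPa.

σ ≈ 74.5 MPa (tensile)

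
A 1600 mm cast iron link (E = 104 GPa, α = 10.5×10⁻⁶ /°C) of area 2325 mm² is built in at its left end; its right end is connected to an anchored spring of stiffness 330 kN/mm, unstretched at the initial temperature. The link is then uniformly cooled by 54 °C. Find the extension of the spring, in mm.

If the spring were absent the link would shorten by αΔT L = 10.5×10⁻⁶ × 54 × 1600 = 0.9072 mm.
Let P be the tensile force in the spring. The link extends elastically by PL/(AE) and the spring stretches by P/k; together these equal δ_free.
So P = δ_free / [L/(AE) + 1/k] = 0.9072 / [ 1600/(2325×104×10³) + 1/(330×10³) ].
P = 0.9072 / 9.647×10⁻⁶ = 94040 N.
Spring extension = P/k = 94040/(330×10³) = 0.285 mm.

δ ≈ 0.285 mm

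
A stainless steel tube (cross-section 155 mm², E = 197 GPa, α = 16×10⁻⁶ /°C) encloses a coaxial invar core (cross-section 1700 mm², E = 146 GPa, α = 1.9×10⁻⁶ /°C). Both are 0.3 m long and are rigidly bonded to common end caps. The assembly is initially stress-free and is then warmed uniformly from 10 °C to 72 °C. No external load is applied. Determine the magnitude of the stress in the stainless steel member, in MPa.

σ ≈ 153 MPa (compressive)

The stainless steel has the larger α, so on heating it would change length more than the invar if both were free. The rigid plates force a common final length, so the stainless steel is put into compression and the invar into tension, with equal and opposite forces P (no external load).
Compatibility of the two members (thermal + elastic change equal): (α₁ − α₂)ΔT = P·[1/(A₁E₁) + 1/(A₂E₂)].
|α₁ − α₂|·ΔT = 14.1×10⁻⁶ × 62 = 0.0008742.
1/(A₁E₁) + 1/(A₂E₂) = 1/(155×197×10³) + 1/(1700×146×10³) = 3.678×10⁻⁸ N⁻¹.
So P = 0.0008742 / 3.678×10⁻⁸ = 23.77 kN.
σ_{stainless steel} = P/A₁ = 23770/155 = 153.4 MPa, compressive.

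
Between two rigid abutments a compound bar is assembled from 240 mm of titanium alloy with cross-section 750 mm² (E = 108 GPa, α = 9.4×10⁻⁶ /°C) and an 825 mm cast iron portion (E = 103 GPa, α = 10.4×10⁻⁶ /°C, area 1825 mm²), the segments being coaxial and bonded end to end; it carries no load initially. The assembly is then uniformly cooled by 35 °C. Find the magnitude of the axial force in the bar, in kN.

If the supports were absent, the total length change would be Σ αᵢΔT Lᵢ = 9.4×10⁻⁶×35×240 + 10.4×10⁻⁶×35×825 = 0.3793 mm.
The rigid supports impose zero overall length change; the single axial force P common to all segments must satisfy P Σ Lᵢ/(AᵢEᵢ) = δ_free.
The series flexibility is Σ Lᵢ/(AᵢEᵢ) = 240/(750×108×10³) + 825/(1825×103×10³) = 7.352×10⁻⁶ mm/N.
Hence P = δ_free / Σ(L/AE) = 0.3793/7.352×10⁻⁶ = 51.59 kN (tensile).

P ≈ 51.6 kN (tensile)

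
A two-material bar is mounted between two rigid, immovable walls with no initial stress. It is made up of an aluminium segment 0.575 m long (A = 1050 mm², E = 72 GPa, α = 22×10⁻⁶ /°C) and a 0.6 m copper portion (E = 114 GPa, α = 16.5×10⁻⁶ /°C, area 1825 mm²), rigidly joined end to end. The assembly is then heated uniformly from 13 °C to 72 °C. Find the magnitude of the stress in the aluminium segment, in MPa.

σ ≈ 121 MPa (compressive)

If the supports were absent, the total length change would be Σ αᵢΔT Lᵢ = 22×10⁻⁶×59×575 + 16.5×10⁻⁶×59×600 = 1.33 mm.
Since the ends are fixed, an axial force P builds up, equal in every segment, with P · Σ Lᵢ/(AᵢEᵢ) = δ_free.
Σ Lᵢ/(AᵢEᵢ) = 575/(1050×72×10³) + 600/(1825×114×10³) = 1.049×10⁻⁵ mm/N.
P = 1.33 / 1.049×10⁻⁵ = 126800 N = 126.8 kN, compressive.
σ_{aluminium} = P / A = 126800 / 1050 = 120.8 MPa.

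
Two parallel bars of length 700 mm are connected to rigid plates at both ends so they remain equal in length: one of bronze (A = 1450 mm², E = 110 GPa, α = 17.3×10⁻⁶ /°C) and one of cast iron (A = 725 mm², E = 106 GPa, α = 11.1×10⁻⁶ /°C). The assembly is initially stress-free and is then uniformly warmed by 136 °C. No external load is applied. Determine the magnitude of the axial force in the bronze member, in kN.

P ≈ 43.7 kN (compressive in the bronze)

The bronze has the larger α, so on heating it would change length more than the cast iron if both were free. The rigid plates force a common final length, so the bronze is put into compression and the cast iron into tension, with equal and opposite forces P (no external load).
Setting the final lengths equal and cancelling L: (α₁ − α₂)ΔT = P/(A₁E₁) + P/(A₂E₂).
|α₁ − α₂|·ΔT = 6.2×10⁻⁶ × 136 = 0.0008432.
1/(A₁E₁) + 1/(A₂E₂) = 1/(1450×110×10³) + 1/(725×106×10³) = 1.928×10⁻⁸ N⁻¹.
P = 0.0008432 / 1.928×10⁻⁸ = 43730 N = 43.73 kN.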